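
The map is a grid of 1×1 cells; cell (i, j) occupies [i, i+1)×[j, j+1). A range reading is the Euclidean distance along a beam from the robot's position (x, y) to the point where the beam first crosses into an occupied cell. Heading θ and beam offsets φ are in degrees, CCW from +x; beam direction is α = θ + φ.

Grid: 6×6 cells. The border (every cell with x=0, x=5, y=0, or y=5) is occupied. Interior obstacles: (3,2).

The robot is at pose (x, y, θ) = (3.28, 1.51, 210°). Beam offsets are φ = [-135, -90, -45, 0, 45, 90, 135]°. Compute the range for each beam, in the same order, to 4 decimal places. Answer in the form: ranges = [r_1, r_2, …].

beam 1: φ=-135°, α=75°
  dir = (cos 75°, sin 75°) = (0.2588, 0.9659); from cell (3,1)
  next x-line at t=2.7819, next y-line at t=0.5073; Δt_x=3.8637, Δt_y=1.0353
    y: enter (3,2) at t=0.5073 ← occupied
  → r_1 = 0.5073
beam 2: φ=-90°, α=120°
  dir = (cos 120°, sin 120°) = (-0.5000, 0.8660); from cell (3,1)
  next x-line at t=0.5600, next y-line at t=0.5658; Δt_x=2.0000, Δt_y=1.1547
    x: enter (2,1) at t=0.5600
    y: enter (2,2) at t=0.5658
    y: enter (2,3) at t=1.7205
    x: enter (1,3) at t=2.5600
    y: enter (1,4) at t=2.8752
    y: enter (1,5) at t=4.0299 ← occupied
  → r_2 = 4.0299
beam 3: φ=-45°, α=165°
  dir = (cos 165°, sin 165°) = (-0.9659, 0.2588); from cell (3,1)
  next x-line at t=0.2899, next y-line at t=1.8932; Δt_x=1.0353, Δt_y=3.8637
    x: enter (2,1) at t=0.2899
    x: enter (1,1) at t=1.3252
    y: enter (1,2) at t=1.8932
    x: enter (0,2) at t=2.3604 ← occupied
  → r_3 = 2.3604
beam 4: φ=0°, α=210°
  dir = (cos 210°, sin 210°) = (-0.8660, -0.5000); from cell (3,1)
  next x-line at t=0.3233, next y-line at t=1.0200; Δt_x=1.1547, Δt_y=2.0000
    x: enter (2,1) at t=0.3233
    y: enter (2,0) at t=1.0200 ← occupied
  → r_4 = 1.0200
beam 5: φ=45°, α=255°
  dir = (cos 255°, sin 255°) = (-0.2588, -0.9659); from cell (3,1)
  next x-line at t=1.0818, next y-line at t=0.5280; Δt_x=3.8637, Δt_y=1.0353
    y: enter (3,0) at t=0.5280 ← occupied
  → r_5 = 0.5280
beam 6: φ=90°, α=300°
  dir = (cos 300°, sin 300°) = (0.5000, -0.8660); from cell (3,1)
  next x-line at t=1.4400, next y-line at t=0.5889; Δt_x=2.0000, Δt_y=1.1547
    y: enter (3,0) at t=0.5889 ← occupied
  → r_6 = 0.5889
beam 7: φ=135°, α=345°
  dir = (cos 345°, sin 345°) = (0.9659, -0.2588); from cell (3,1)
  next x-line at t=0.7454, next y-line at t=1.9705; Δt_x=1.0353, Δt_y=3.8637
    x: enter (4,1) at t=0.7454
    x: enter (5,1) at t=1.7807 ← occupied
  → r_7 = 1.7807

ranges = [0.5073, 4.0299, 2.3604, 1.0200, 0.5280, 0.5889, 1.7807]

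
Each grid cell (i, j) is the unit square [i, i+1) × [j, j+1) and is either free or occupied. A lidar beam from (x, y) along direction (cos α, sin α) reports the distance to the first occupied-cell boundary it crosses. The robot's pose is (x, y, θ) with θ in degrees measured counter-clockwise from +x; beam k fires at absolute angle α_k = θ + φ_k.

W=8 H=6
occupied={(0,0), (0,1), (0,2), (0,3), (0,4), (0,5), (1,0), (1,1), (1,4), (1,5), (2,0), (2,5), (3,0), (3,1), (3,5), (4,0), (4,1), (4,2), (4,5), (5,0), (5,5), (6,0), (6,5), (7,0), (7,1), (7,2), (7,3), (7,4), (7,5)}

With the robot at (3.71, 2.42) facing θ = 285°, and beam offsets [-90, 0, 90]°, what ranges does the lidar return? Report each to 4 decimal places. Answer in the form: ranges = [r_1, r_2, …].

ranges = [1.7703, 0.4348, 0.3002]

beam 1: φ=-90°, α=195°
  cosα=-0.9659 sinα=-0.2588 | (3,2) | tMaxX 0.7350 tMaxY 1.6228 | tΔX 1.0353 tΔY 3.8637
    t=0.7350 [x] (2,2)
    t=1.6228 [y] (2,1)
    t=1.7703 [x] (1,1) — stop
  → r_1 = 1.7703
beam 2: φ=0°, α=285°
  cosα=0.2588 sinα=-0.9659 | (3,2) | tMaxX 1.1205 tMaxY 0.4348 | tΔX 3.8637 tΔY 1.0353
    t=0.4348 [y] (3,1) — stop
  → r_2 = 0.4348
beam 3: φ=90°, α=15°
  cosα=0.9659 sinα=0.2588 | (3,2) | tMaxX 0.3002 tMaxY 2.2409 | tΔX 1.0353 tΔY 3.8637
    t=0.3002 [x] (4,2) — stop
  → r_3 = 0.3002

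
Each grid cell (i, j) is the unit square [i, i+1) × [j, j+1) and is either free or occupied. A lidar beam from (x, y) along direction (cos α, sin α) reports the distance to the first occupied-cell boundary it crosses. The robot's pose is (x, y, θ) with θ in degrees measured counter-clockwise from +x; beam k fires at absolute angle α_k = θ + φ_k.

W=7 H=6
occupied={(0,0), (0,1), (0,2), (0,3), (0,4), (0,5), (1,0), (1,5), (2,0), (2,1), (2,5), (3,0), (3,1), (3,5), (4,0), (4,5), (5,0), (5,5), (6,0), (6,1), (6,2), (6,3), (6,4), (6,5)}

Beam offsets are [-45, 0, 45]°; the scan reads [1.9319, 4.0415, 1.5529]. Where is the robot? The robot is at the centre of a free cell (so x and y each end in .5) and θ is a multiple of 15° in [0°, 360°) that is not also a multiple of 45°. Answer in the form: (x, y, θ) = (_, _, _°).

Enumerate (i+0.5, j+0.5, θ) over the 18 free cells and 16 admissible headings. For each, cast all 3 beams and compare to the given ranges.
  (2.5, 4.5, 285°): beam 1 = 3.0000 ≠ 1.9319 ✗
  (3.5, 3.5, 345°): beam 1 = 2.8868 ≠ 1.9319 ✗
  (4.5, 4.5, 15°): beam 1 = 1.7321 ≠ 1.9319 ✗
  (1.5, 3.5, 120°): beam 1 = 1.5529 ≠ 1.9319 ✗
  …
  (5.5, 1.5, 120°): r_1=1.9319, r_2=4.0415, r_3=1.5529 — all match ✓
Unique over the lattice → pose = (5.5, 1.5, 120°).

(x, y, θ) = (5.5, 1.5, 120°)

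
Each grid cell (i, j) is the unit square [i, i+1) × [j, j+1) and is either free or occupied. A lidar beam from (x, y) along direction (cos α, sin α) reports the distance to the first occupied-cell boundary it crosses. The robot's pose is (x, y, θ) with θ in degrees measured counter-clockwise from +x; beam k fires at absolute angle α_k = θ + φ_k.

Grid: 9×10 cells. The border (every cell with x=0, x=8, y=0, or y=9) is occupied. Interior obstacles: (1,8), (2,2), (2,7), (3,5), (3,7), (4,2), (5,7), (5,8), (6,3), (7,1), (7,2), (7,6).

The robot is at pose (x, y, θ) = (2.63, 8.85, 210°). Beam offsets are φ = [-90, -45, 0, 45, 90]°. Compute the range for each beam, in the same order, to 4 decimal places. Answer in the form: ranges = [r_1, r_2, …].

beam 1: φ=-90°, α=120°
  dir = (cos 120°, sin 120°) = (-0.5000, 0.8660); from cell (2,8)
  next x-line at t=1.2600, next y-line at t=0.1732; Δt_x=2.0000, Δt_y=1.1547
    y: enter (2,9) at t=0.1732 ← occupied
  → r_1 = 0.1732
beam 2: φ=-45°, α=165°
  dir = (cos 165°, sin 165°) = (-0.9659, 0.2588); from cell (2,8)
  next x-line at t=0.6522, next y-line at t=0.5796; Δt_x=1.0353, Δt_y=3.8637
    y: enter (2,9) at t=0.5796 ← occupied
  → r_2 = 0.5796
beam 3: φ=0°, α=210°
  dir = (cos 210°, sin 210°) = (-0.8660, -0.5000); from cell (2,8)
  next x-line at t=0.7275, next y-line at t=1.7000; Δt_x=1.1547, Δt_y=2.0000
    x: enter (1,8) at t=0.7275 ← occupied
  → r_3 = 0.7275
beam 4: φ=45°, α=255°
  dir = (cos 255°, sin 255°) = (-0.2588, -0.9659); from cell (2,8)
  next x-line at t=2.4341, next y-line at t=0.8800; Δt_x=3.8637, Δt_y=1.0353
    y: enter (2,7) at t=0.8800 ← occupied
  → r_4 = 0.8800
beam 5: φ=90°, α=300°
  dir = (cos 300°, sin 300°) = (0.5000, -0.8660); from cell (2,8)
  next x-line at t=0.7400, next y-line at t=0.9815; Δt_x=2.0000, Δt_y=1.1547
    x: enter (3,8) at t=0.7400
    y: enter (3,7) at t=0.9815 ← occupied
  → r_5 = 0.9815

ranges = [0.1732, 0.5796, 0.7275, 0.8800, 0.9815]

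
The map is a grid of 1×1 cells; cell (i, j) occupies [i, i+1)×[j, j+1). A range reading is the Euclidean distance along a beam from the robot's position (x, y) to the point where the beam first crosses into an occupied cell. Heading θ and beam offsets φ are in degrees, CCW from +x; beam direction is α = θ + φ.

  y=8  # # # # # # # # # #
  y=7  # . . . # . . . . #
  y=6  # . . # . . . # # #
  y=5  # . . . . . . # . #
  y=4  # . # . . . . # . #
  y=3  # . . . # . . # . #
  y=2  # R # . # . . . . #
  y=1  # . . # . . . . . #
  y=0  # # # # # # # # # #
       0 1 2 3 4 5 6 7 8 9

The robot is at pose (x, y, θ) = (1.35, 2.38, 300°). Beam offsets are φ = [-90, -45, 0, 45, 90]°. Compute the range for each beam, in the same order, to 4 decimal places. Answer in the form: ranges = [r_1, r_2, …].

beam 1: φ=-90°, α=210°
  direction (-0.8660, -0.5000); cell (1,2); t to first gridline: x 0.4041, y 0.7600 (then +1.1547 / +2.0000)
    (0,2) via x @ 0.4041  # hit
  → r_1 = 0.4041
beam 2: φ=-45°, α=255°
  direction (-0.2588, -0.9659); cell (1,2); t to first gridline: x 1.3523, y 0.3934 (then +3.8637 / +1.0353)
    (1,1) via y @ 0.3934
    (0,1) via x @ 1.3523  # hit
  → r_2 = 1.3523
beam 3: φ=0°, α=300°
  direction (0.5000, -0.8660); cell (1,2); t to first gridline: x 1.3000, y 0.4388 (then +2.0000 / +1.1547)
    (1,1) via y @ 0.4388
    (2,1) via x @ 1.3000
    (2,0) via y @ 1.5935  # hit
  → r_3 = 1.5935
beam 4: φ=45°, α=345°
  direction (0.9659, -0.2588); cell (1,2); t to first gridline: x 0.6729, y 1.4682 (then +1.0353 / +3.8637)
    (2,2) via x @ 0.6729  # hit
  → r_4 = 0.6729
beam 5: φ=90°, α=30°
  direction (0.8660, 0.5000); cell (1,2); t to first gridline: x 0.7506, y 1.2400 (then +1.1547 / +2.0000)
    (2,2) via x @ 0.7506  # hit
  → r_5 = 0.7506

ranges = [0.4041, 1.3523, 1.5935, 0.6729, 0.7506]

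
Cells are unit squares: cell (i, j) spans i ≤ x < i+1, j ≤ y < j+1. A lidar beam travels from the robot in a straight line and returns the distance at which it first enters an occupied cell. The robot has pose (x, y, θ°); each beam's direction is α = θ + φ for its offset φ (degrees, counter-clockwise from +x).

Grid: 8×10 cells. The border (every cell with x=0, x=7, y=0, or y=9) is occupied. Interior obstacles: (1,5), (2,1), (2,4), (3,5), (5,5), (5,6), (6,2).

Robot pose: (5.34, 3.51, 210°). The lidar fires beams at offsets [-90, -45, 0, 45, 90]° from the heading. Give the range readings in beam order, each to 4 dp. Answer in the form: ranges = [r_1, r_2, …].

beam 1: φ=-90°, α=120°
  cosα=-0.5000 sinα=0.8660 | (5,3) | tMaxX 0.6800 tMaxY 0.5658 | tΔX 2.0000 tΔY 1.1547
    t=0.5658 [y] (5,4)
    t=0.6800 [x] (4,4)
    t=1.7205 [y] (4,5)
    t=2.6800 [x] (3,5) — stop
  → r_1 = 2.6800
beam 2: φ=-45°, α=165°
  cosα=-0.9659 sinα=0.2588 | (5,3) | tMaxX 0.3520 tMaxY 1.8932 | tΔX 1.0353 tΔY 3.8637
    t=0.3520 [x] (4,3)
    t=1.3873 [x] (3,3)
    t=1.8932 [y] (3,4)
    t=2.4225 [x] (2,4) — stop
  → r_2 = 2.4225
beam 3: φ=0°, α=210°
  cosα=-0.8660 sinα=-0.5000 | (5,3) | tMaxX 0.3926 tMaxY 1.0200 | tΔX 1.1547 tΔY 2.0000
    t=0.3926 [x] (4,3)
    t=1.0200 [y] (4,2)
    t=1.5473 [x] (3,2)
    t=2.7020 [x] (2,2)
    t=3.0200 [y] (2,1) — stop
  → r_3 = 3.0200
beam 4: φ=45°, α=255°
  cosα=-0.2588 sinα=-0.9659 | (5,3) | tMaxX 1.3137 tMaxY 0.5280 | tΔX 3.8637 tΔY 1.0353
    t=0.5280 [y] (5,2)
    t=1.3137 [x] (4,2)
    t=1.5633 [y] (4,1)
    t=2.5985 [y] (4,0) — stop
  → r_4 = 2.5985
beam 5: φ=90°, α=300°
  cosα=0.5000 sinα=-0.8660 | (5,3) | tMaxX 1.3200 tMaxY 0.5889 | tΔX 2.0000 tΔY 1.1547
    t=0.5889 [y] (5,2)
    t=1.3200 [x] (6,2) — stop
  → r_5 = 1.3200

ranges = [2.6800, 2.4225, 3.0200, 2.5985, 1.3200]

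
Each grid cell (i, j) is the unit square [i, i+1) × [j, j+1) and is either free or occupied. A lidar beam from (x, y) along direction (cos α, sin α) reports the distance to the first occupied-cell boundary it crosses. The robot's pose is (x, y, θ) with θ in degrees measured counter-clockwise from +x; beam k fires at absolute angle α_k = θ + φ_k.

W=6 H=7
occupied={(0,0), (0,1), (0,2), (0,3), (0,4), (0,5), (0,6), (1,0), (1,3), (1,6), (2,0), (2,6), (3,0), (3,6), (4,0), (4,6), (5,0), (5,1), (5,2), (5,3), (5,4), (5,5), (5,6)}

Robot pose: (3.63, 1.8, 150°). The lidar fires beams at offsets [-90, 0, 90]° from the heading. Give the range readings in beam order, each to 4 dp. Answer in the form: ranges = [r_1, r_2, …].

ranges = [2.7400, 2.4000, 0.9238]

beam 1: φ=-90°, α=60°
  dir = (cos 60°, sin 60°) = (0.5000, 0.8660); from cell (3,1)
  next x-line at t=0.7400, next y-line at t=0.2309; Δt_x=2.0000, Δt_y=1.1547
    y: enter (3,2) at t=0.2309
    x: enter (4,2) at t=0.7400
    y: enter (4,3) at t=1.3856
    y: enter (4,4) at t=2.5403
    x: enter (5,4) at t=2.7400 ← occupied
  → r_1 = 2.7400
beam 2: φ=0°, α=150°
  dir = (cos 150°, sin 150°) = (-0.8660, 0.5000); from cell (3,1)
  next x-line at t=0.7275, next y-line at t=0.4000; Δt_x=1.1547, Δt_y=2.0000
    y: enter (3,2) at t=0.4000
    x: enter (2,2) at t=0.7275
    x: enter (1,2) at t=1.8822
    y: enter (1,3) at t=2.4000 ← occupied
  → r_2 = 2.4000
beam 3: φ=90°, α=240°
  dir = (cos 240°, sin 240°) = (-0.5000, -0.8660); from cell (3,1)
  next x-line at t=1.2600, next y-line at t=0.9238; Δt_x=2.0000, Δt_y=1.1547
    y: enter (3,0) at t=0.9238 ← occupied
  → r_3 = 0.9238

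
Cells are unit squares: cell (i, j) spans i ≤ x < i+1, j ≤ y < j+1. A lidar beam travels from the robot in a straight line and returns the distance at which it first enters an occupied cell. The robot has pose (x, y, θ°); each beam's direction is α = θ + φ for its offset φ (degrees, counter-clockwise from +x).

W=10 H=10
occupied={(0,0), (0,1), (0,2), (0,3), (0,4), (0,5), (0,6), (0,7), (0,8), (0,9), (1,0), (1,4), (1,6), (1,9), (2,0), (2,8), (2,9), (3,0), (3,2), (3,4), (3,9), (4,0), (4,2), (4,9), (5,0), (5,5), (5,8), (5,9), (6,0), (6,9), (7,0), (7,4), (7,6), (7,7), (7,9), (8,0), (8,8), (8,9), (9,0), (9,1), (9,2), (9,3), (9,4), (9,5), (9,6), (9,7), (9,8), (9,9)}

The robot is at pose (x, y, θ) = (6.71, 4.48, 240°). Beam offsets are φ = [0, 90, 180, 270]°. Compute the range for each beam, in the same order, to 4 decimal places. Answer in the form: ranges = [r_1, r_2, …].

ranges = [4.0184, 0.3349, 0.5800, 1.0400]

beam 1: φ=0°, α=240°
  direction (-0.5000, -0.8660); cell (6,4); t to first gridline: x 1.4200, y 0.5543 (then +2.0000 / +1.1547)
    (6,3) via y @ 0.5543
    (5,3) via x @ 1.4200
    (5,2) via y @ 1.7090
    (5,1) via y @ 2.8637
    (4,1) via x @ 3.4200
    (4,0) via y @ 4.0184  # hit
  → r_1 = 4.0184
beam 2: φ=90°, α=330°
  direction (0.8660, -0.5000); cell (6,4); t to first gridline: x 0.3349, y 0.9600 (then +1.1547 / +2.0000)
    (7,4) via x @ 0.3349  # hit
  → r_2 = 0.3349
beam 3: φ=180°, α=60°
  direction (0.5000, 0.8660); cell (6,4); t to first gridline: x 0.5800, y 0.6004 (then +2.0000 / +1.1547)
    (7,4) via x @ 0.5800  # hit
  → r_3 = 0.5800
beam 4: φ=270°, α=150°
  direction (-0.8660, 0.5000); cell (6,4); t to first gridline: x 0.8198, y 1.0400 (then +1.1547 / +2.0000)
    (5,4) via x @ 0.8198
    (5,5) via y @ 1.0400  # hit
  → r_4 = 1.0400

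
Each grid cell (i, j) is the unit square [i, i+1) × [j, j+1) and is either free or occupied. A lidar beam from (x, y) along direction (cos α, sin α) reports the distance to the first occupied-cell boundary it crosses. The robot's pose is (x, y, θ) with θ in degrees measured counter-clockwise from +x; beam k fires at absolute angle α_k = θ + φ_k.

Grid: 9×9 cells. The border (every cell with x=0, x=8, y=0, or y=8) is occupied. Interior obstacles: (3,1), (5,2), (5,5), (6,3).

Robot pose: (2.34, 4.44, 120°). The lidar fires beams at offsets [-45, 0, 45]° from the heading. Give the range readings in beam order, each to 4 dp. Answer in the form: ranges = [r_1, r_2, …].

ranges = [3.6856, 2.6800, 1.3873]

beam 1: φ=-45°, α=75°
  dir = (cos 75°, sin 75°) = (0.2588, 0.9659); from cell (2,4)
  next x-line at t=2.5500, next y-line at t=0.5798; Δt_x=3.8637, Δt_y=1.0353
    y: enter (2,5) at t=0.5798
    y: enter (2,6) at t=1.6150
    x: enter (3,6) at t=2.5500
    y: enter (3,7) at t=2.6503
    y: enter (3,8) at t=3.6856 ← occupied
  → r_1 = 3.6856
beam 2: φ=0°, α=120°
  dir = (cos 120°, sin 120°) = (-0.5000, 0.8660); from cell (2,4)
  next x-line at t=0.6800, next y-line at t=0.6466; Δt_x=2.0000, Δt_y=1.1547
    y: enter (2,5) at t=0.6466
    x: enter (1,5) at t=0.6800
    y: enter (1,6) at t=1.8013
    x: enter (0,6) at t=2.6800 ← occupied
  → r_2 = 2.6800
beam 3: φ=45°, α=165°
  dir = (cos 165°, sin 165°) = (-0.9659, 0.2588); from cell (2,4)
  next x-line at t=0.3520, next y-line at t=2.1637; Δt_x=1.0353, Δt_y=3.8637
    x: enter (1,4) at t=0.3520
    x: enter (0,4) at t=1.3873 ← occupied
  → r_3 = 1.3873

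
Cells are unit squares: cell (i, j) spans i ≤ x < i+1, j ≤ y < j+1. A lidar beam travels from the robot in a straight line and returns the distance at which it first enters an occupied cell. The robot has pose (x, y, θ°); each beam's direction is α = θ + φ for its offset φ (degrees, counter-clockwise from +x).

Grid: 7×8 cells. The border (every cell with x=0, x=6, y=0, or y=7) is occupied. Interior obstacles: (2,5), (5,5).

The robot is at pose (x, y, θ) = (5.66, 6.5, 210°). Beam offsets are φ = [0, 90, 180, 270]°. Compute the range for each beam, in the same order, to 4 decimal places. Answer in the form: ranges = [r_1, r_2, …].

beam 1: φ=0°, α=210°
  dir = (cos 210°, sin 210°) = (-0.8660, -0.5000); from cell (5,6)
  next x-line at t=0.7621, next y-line at t=1.0000; Δt_x=1.1547, Δt_y=2.0000
    x: enter (4,6) at t=0.7621
    y: enter (4,5) at t=1.0000
    x: enter (3,5) at t=1.9168
    y: enter (3,4) at t=3.0000
    x: enter (2,4) at t=3.0715
    x: enter (1,4) at t=4.2262
    y: enter (1,3) at t=5.0000
    x: enter (0,3) at t=5.3809 ← occupied
  → r_1 = 5.3809
beam 2: φ=90°, α=300°
  dir = (cos 300°, sin 300°) = (0.5000, -0.8660); from cell (5,6)
  next x-line at t=0.6800, next y-line at t=0.5774; Δt_x=2.0000, Δt_y=1.1547
    y: enter (5,5) at t=0.5774 ← occupied
  → r_2 = 0.5774
beam 3: φ=180°, α=30°
  dir = (cos 30°, sin 30°) = (0.8660, 0.5000); from cell (5,6)
  next x-line at t=0.3926, next y-line at t=1.0000; Δt_x=1.1547, Δt_y=2.0000
    x: enter (6,6) at t=0.3926 ← occupied
  → r_3 = 0.3926
beam 4: φ=270°, α=120°
  dir = (cos 120°, sin 120°) = (-0.5000, 0.8660); from cell (5,6)
  next x-line at t=1.3200, next y-line at t=0.5774; Δt_x=2.0000, Δt_y=1.1547
    y: enter (5,7) at t=0.5774 ← occupied
  → r_4 = 0.5774

ranges = [5.3809, 0.5774, 0.3926, 0.5774]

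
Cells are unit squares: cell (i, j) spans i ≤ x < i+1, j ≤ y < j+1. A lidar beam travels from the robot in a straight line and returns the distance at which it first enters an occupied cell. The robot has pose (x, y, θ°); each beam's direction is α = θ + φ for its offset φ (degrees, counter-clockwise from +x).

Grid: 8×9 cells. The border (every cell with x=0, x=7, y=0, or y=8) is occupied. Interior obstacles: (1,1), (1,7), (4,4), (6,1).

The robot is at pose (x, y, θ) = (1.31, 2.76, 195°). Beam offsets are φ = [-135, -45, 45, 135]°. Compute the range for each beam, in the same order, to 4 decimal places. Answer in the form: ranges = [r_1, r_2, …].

beam 1: φ=-135°, α=60°
  d=(0.5000,0.8660)  start (1,2)  tX=1.3800 tY=0.2771  stride 1/|dx|=2.0000 1/|dy|=1.1547
    cross y-line → (1,3), t=0.2771
    cross x-line → (2,3), t=1.3800
    cross y-line → (2,4), t=1.4318
    cross y-line → (2,5), t=2.5865
    cross x-line → (3,5), t=3.3800
    cross y-line → (3,6), t=3.7412
    cross y-line → (3,7), t=4.8959
    cross x-line → (4,7), t=5.3800
    cross y-line → (4,8), t=6.0506 (wall)
  → r_1 = 6.0506
beam 2: φ=-45°, α=150°
  d=(-0.8660,0.5000)  start (1,2)  tX=0.3580 tY=0.4800  stride 1/|dx|=1.1547 1/|dy|=2.0000
    cross x-line → (0,2), t=0.3580 (wall)
  → r_2 = 0.3580
beam 3: φ=45°, α=240°
  d=(-0.5000,-0.8660)  start (1,2)  tX=0.6200 tY=0.8776  stride 1/|dx|=2.0000 1/|dy|=1.1547
    cross x-line → (0,2), t=0.6200 (wall)
  → r_3 = 0.6200
beam 4: φ=135°, α=330°
  d=(0.8660,-0.5000)  start (1,2)  tX=0.7967 tY=1.5200  stride 1/|dx|=1.1547 1/|dy|=2.0000
    cross x-line → (2,2), t=0.7967
    cross y-line → (2,1), t=1.5200
    cross x-line → (3,1), t=1.9514
    cross x-line → (4,1), t=3.1061
    cross y-line → (4,0), t=3.5200 (wall)
  → r_4 = 3.5200

ranges = [6.0506, 0.3580, 0.6200, 3.5200]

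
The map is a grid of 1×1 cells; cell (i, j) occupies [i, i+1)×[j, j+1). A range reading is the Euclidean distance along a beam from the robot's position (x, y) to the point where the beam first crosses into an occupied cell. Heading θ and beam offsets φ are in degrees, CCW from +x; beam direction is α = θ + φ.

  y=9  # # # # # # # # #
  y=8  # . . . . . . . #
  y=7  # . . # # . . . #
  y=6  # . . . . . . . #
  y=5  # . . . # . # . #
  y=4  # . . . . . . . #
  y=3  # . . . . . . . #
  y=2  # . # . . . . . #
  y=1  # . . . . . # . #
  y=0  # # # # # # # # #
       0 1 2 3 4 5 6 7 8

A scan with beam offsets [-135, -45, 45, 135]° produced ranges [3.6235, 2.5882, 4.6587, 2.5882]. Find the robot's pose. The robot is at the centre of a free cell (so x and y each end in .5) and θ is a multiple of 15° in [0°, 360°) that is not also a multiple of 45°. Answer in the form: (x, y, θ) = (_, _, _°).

(x, y, θ) = (3.5, 4.5, 60°)

Candidates: 50 free-cell centres × 16 headings = 800 poses. Raycast each; keep the one whose scan matches to 4 dp.
  (7.5, 4.5, 165°): beam 1 = 0.5774 ≠ 3.6235 ✗
  (7.5, 6.5, 15°): beam 1 = 1.0000 ≠ 3.6235 ✗
  (7.5, 2.5, 240°): beam 1 = 2.5882 ≠ 3.6235 ✗
  (2.5, 1.5, 30°): beam 1 = 0.5176 ≠ 3.6235 ✗
  …
  (3.5, 4.5, 60°): r_1=3.6235, r_2=2.5882, r_3=4.6587, r_4=2.5882 — all match ✓
No second candidate reproduces the full scan.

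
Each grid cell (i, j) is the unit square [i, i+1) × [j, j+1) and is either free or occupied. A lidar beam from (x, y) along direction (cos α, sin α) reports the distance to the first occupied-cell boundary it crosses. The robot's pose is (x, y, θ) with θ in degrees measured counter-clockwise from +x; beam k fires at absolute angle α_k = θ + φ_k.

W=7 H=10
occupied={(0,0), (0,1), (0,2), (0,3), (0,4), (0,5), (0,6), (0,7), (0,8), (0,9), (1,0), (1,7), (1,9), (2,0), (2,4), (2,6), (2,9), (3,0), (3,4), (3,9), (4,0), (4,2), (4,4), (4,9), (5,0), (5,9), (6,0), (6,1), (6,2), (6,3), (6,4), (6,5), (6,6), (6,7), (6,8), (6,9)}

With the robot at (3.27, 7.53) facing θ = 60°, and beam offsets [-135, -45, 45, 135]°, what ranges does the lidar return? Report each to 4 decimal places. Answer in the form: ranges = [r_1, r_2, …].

beam 1: φ=-135°, α=285°
  dir = (cos 285°, sin 285°) = (0.2588, -0.9659); from cell (3,7)
  next x-line at t=2.8205, next y-line at t=0.5487; Δt_x=3.8637, Δt_y=1.0353
    y: enter (3,6) at t=0.5487
    y: enter (3,5) at t=1.5840
    y: enter (3,4) at t=2.6192 ← occupied
  → r_1 = 2.6192
beam 2: φ=-45°, α=15°
  dir = (cos 15°, sin 15°) = (0.9659, 0.2588); from cell (3,7)
  next x-line at t=0.7558, next y-line at t=1.8159; Δt_x=1.0353, Δt_y=3.8637
    x: enter (4,7) at t=0.7558
    x: enter (5,7) at t=1.7910
    y: enter (5,8) at t=1.8159
    x: enter (6,8) at t=2.8263 ← occupied
  → r_2 = 2.8263
beam 3: φ=45°, α=105°
  dir = (cos 105°, sin 105°) = (-0.2588, 0.9659); from cell (3,7)
  next x-line at t=1.0432, next y-line at t=0.4866; Δt_x=3.8637, Δt_y=1.0353
    y: enter (3,8) at t=0.4866
    x: enter (2,8) at t=1.0432
    y: enter (2,9) at t=1.5219 ← occupied
  → r_3 = 1.5219
beam 4: φ=135°, α=195°
  dir = (cos 195°, sin 195°) = (-0.9659, -0.2588); from cell (3,7)
  next x-line at t=0.2795, next y-line at t=2.0478; Δt_x=1.0353, Δt_y=3.8637
    x: enter (2,7) at t=0.2795
    x: enter (1,7) at t=1.3148 ← occupied
  → r_4 = 1.3148

ranges = [2.6192, 2.8263, 1.5219, 1.3148]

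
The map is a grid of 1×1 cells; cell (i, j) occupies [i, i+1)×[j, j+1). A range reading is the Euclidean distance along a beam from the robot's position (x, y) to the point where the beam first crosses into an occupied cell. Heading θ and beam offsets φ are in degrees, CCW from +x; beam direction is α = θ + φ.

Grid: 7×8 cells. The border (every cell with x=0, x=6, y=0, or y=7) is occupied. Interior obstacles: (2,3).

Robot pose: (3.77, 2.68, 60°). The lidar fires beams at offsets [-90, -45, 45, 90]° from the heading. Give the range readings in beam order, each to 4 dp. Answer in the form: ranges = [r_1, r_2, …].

beam 1: φ=-90°, α=330°
  d=(0.8660,-0.5000)  start (3,2)  tX=0.2656 tY=1.3600  stride 1/|dx|=1.1547 1/|dy|=2.0000
    cross x-line → (4,2), t=0.2656
    cross y-line → (4,1), t=1.3600
    cross x-line → (5,1), t=1.4203
    cross x-line → (6,1), t=2.5750 (wall)
  → r_1 = 2.5750
beam 2: φ=-45°, α=15°
  d=(0.9659,0.2588)  start (3,2)  tX=0.2381 tY=1.2364  stride 1/|dx|=1.0353 1/|dy|=3.8637
    cross x-line → (4,2), t=0.2381
    cross y-line → (4,3), t=1.2364
    cross x-line → (5,3), t=1.2734
    cross x-line → (6,3), t=2.3087 (wall)
  → r_2 = 2.3087
beam 3: φ=45°, α=105°
  d=(-0.2588,0.9659)  start (3,2)  tX=2.9751 tY=0.3313  stride 1/|dx|=3.8637 1/|dy|=1.0353
    cross y-line → (3,3), t=0.3313
    cross y-line → (3,4), t=1.3666
    cross y-line → (3,5), t=2.4018
    cross x-line → (2,5), t=2.9751
    cross y-line → (2,6), t=3.4371
    cross y-line → (2,7), t=4.4724 (wall)
  → r_3 = 4.4724
beam 4: φ=90°, α=150°
  d=(-0.8660,0.5000)  start (3,2)  tX=0.8891 tY=0.6400  stride 1/|dx|=1.1547 1/|dy|=2.0000
    cross y-line → (3,3), t=0.6400
    cross x-line → (2,3), t=0.8891 (wall)
  → r_4 = 0.8891

ranges = [2.5750, 2.3087, 4.4724, 0.8891]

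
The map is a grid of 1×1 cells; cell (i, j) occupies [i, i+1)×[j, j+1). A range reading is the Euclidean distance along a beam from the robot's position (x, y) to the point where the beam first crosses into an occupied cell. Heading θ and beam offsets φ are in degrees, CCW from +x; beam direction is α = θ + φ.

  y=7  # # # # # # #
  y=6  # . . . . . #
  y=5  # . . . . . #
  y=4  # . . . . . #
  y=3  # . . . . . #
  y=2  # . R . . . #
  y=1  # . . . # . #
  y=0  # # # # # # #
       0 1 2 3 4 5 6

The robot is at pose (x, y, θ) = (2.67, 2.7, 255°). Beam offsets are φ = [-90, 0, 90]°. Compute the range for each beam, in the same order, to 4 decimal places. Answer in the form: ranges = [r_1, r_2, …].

ranges = [1.7289, 1.7600, 3.4475]

beam 1: φ=-90°, α=165°
  dir = (cos 165°, sin 165°) = (-0.9659, 0.2588); from cell (2,2)
  next x-line at t=0.6936, next y-line at t=1.1591; Δt_x=1.0353, Δt_y=3.8637
    x: enter (1,2) at t=0.6936
    y: enter (1,3) at t=1.1591
    x: enter (0,3) at t=1.7289 ← occupied
  → r_1 = 1.7289
beam 2: φ=0°, α=255°
  dir = (cos 255°, sin 255°) = (-0.2588, -0.9659); from cell (2,2)
  next x-line at t=2.5887, next y-line at t=0.7247; Δt_x=3.8637, Δt_y=1.0353
    y: enter (2,1) at t=0.7247
    y: enter (2,0) at t=1.7600 ← occupied
  → r_2 = 1.7600
beam 3: φ=90°, α=345°
  dir = (cos 345°, sin 345°) = (0.9659, -0.2588); from cell (2,2)
  next x-line at t=0.3416, next y-line at t=2.7046; Δt_x=1.0353, Δt_y=3.8637
    x: enter (3,2) at t=0.3416
    x: enter (4,2) at t=1.3769
    x: enter (5,2) at t=2.4122
    y: enter (5,1) at t=2.7046
    x: enter (6,1) at t=3.4475 ← occupied
  → r_3 = 3.4475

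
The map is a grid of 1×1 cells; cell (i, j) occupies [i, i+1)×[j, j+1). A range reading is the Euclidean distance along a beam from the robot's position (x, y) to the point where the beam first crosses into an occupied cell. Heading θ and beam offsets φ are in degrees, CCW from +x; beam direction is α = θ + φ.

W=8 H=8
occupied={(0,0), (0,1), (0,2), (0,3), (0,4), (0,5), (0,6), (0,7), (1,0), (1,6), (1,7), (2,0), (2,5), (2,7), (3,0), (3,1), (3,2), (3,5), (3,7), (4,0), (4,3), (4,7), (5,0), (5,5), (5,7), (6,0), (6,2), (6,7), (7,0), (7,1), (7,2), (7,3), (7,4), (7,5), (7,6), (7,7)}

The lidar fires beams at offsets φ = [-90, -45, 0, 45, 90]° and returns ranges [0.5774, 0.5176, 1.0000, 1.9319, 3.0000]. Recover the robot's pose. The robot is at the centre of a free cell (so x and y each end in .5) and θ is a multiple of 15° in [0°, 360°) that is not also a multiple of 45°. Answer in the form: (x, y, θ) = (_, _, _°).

(x, y, θ) = (6.5, 3.5, 60°)

The pose lattice has 28·16 = 448 candidates. Test each by forward raycasting.
  (2.5, 6.5, 285°): beam 1 = 0.5176 ≠ 0.5774 ✗
  (4.5, 5.5, 120°): beam 2 = 1.5529 ≠ 0.5176 ✗
  (4.5, 6.5, 345°): beam 1 = 3.6235 ≠ 0.5774 ✗
  (1.5, 1.5, 255°): beam 1 = 0.5176 ≠ 0.5774 ✗
  …
  (6.5, 3.5, 60°): r_1=0.5774, r_2=0.5176, r_3=1.0000, r_4=1.9319, r_5=3.0000 — all match ✓
Unique over the lattice → pose = (6.5, 3.5, 60°).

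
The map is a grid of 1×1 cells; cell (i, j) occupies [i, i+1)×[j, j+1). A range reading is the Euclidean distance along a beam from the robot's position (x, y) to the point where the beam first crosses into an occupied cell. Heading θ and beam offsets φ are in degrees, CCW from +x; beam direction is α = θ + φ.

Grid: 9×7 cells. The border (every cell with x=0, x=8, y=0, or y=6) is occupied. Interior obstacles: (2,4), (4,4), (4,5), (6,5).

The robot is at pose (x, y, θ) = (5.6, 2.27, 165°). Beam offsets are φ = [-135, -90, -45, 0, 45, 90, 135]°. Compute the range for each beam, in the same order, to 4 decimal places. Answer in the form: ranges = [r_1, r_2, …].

ranges = [2.7713, 2.8263, 1.9976, 4.7623, 2.5400, 1.3148, 1.4665]

beam 1: φ=-135°, α=30°
  cosα=0.8660 sinα=0.5000 | (5,2) | tMaxX 0.4619 tMaxY 1.4600 | tΔX 1.1547 tΔY 2.0000
    t=0.4619 [x] (6,2)
    t=1.4600 [y] (6,3)
    t=1.6166 [x] (7,3)
    t=2.7713 [x] (8,3) — stop
  → r_1 = 2.7713
beam 2: φ=-90°, α=75°
  cosα=0.2588 sinα=0.9659 | (5,2) | tMaxX 1.5455 tMaxY 0.7558 | tΔX 3.8637 tΔY 1.0353
    t=0.7558 [y] (5,3)
    t=1.5455 [x] (6,3)
    t=1.7910 [y] (6,4)
    t=2.8263 [y] (6,5) — stop
  → r_2 = 2.8263
beam 3: φ=-45°, α=120°
  cosα=-0.5000 sinα=0.8660 | (5,2) | tMaxX 1.2000 tMaxY 0.8429 | tΔX 2.0000 tΔY 1.1547
    t=0.8429 [y] (5,3)
    t=1.2000 [x] (4,3)
    t=1.9976 [y] (4,4) — stop
  → r_3 = 1.9976
beam 4: φ=0°, α=165°
  cosα=-0.9659 sinα=0.2588 | (5,2) | tMaxX 0.6212 tMaxY 2.8205 | tΔX 1.0353 tΔY 3.8637
    t=0.6212 [x] (4,2)
    t=1.6564 [x] (3,2)
    t=2.6917 [x] (2,2)
    t=2.8205 [y] (2,3)
    t=3.7270 [x] (1,3)
    t=4.7623 [x] (0,3) — stop
  → r_4 = 4.7623
beam 5: φ=45°, α=210°
  cosα=-0.8660 sinα=-0.5000 | (5,2) | tMaxX 0.6928 tMaxY 0.5400 | tΔX 1.1547 tΔY 2.0000
    t=0.5400 [y] (5,1)
    t=0.6928 [x] (4,1)
    t=1.8475 [x] (3,1)
    t=2.5400 [y] (3,0) — stop
  → r_5 = 2.5400
beam 6: φ=90°, α=255°
  cosα=-0.2588 sinα=-0.9659 | (5,2) | tMaxX 2.3182 tMaxY 0.2795 | tΔX 3.8637 tΔY 1.0353
    t=0.2795 [y] (5,1)
    t=1.3148 [y] (5,0) — stop
  → r_6 = 1.3148
beam 7: φ=135°, α=300°
  cosα=0.5000 sinα=-0.8660 | (5,2) | tMaxX 0.8000 tMaxY 0.3118 | tΔX 2.0000 tΔY 1.1547
    t=0.3118 [y] (5,1)
    t=0.8000 [x] (6,1)
    t=1.4665 [y] (6,0) — stop
  → r_7 = 1.4665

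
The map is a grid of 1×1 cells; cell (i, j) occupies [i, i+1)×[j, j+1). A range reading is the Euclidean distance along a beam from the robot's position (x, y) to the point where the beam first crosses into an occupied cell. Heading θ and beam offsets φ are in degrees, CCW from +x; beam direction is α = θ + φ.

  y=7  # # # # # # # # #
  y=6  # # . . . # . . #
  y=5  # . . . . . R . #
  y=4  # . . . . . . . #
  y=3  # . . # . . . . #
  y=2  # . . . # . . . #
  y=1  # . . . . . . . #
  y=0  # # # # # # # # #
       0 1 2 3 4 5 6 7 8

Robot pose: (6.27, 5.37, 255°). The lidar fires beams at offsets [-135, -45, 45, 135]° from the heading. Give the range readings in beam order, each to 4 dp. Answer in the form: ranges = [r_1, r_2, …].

ranges = [0.7275, 2.7400, 3.4600, 1.9976]

beam 1: φ=-135°, α=120°
  direction (-0.5000, 0.8660); cell (6,5); t to first gridline: x 0.5400, y 0.7275 (then +2.0000 / +1.1547)
    (5,5) via x @ 0.5400
    (5,6) via y @ 0.7275  # hit
  → r_1 = 0.7275
beam 2: φ=-45°, α=210°
  direction (-0.8660, -0.5000); cell (6,5); t to first gridline: x 0.3118, y 0.7400 (then +1.1547 / +2.0000)
    (5,5) via x @ 0.3118
    (5,4) via y @ 0.7400
    (4,4) via x @ 1.4665
    (3,4) via x @ 2.6212
    (3,3) via y @ 2.7400  # hit
  → r_2 = 2.7400
beam 3: φ=45°, α=300°
  direction (0.5000, -0.8660); cell (6,5); t to first gridline: x 1.4600, y 0.4272 (then +2.0000 / +1.1547)
    (6,4) via y @ 0.4272
    (7,4) via x @ 1.4600
    (7,3) via y @ 1.5819
    (7,2) via y @ 2.7366
    (8,2) via x @ 3.4600  # hit
  → r_3 = 3.4600
beam 4: φ=135°, α=30°
  direction (0.8660, 0.5000); cell (6,5); t to first gridline: x 0.8429, y 1.2600 (then +1.1547 / +2.0000)
    (7,5) via x @ 0.8429
    (7,6) via y @ 1.2600
    (8,6) via x @ 1.9976  # hit
  → r_4 = 1.9976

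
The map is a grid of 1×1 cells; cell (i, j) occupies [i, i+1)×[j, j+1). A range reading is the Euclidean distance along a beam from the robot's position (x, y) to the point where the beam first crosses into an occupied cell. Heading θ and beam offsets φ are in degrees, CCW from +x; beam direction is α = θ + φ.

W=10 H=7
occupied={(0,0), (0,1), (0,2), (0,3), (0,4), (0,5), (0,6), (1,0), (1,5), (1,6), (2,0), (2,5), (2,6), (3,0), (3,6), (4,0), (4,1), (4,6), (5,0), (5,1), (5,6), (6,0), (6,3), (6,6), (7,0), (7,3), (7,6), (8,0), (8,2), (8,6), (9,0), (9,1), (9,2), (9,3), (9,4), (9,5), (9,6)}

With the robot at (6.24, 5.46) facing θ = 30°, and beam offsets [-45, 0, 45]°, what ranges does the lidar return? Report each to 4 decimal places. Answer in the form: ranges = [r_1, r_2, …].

ranges = [2.8574, 1.0800, 0.5590]

beam 1: φ=-45°, α=345°
  direction (0.9659, -0.2588); cell (6,5); t to first gridline: x 0.7868, y 1.7773 (then +1.0353 / +3.8637)
    (7,5) via x @ 0.7868
    (7,4) via y @ 1.7773
    (8,4) via x @ 1.8221
    (9,4) via x @ 2.8574  # hit
  → r_1 = 2.8574
beam 2: φ=0°, α=30°
  direction (0.8660, 0.5000); cell (6,5); t to first gridline: x 0.8776, y 1.0800 (then +1.1547 / +2.0000)
    (7,5) via x @ 0.8776
    (7,6) via y @ 1.0800  # hit
  → r_2 = 1.0800
beam 3: φ=45°, α=75°
  direction (0.2588, 0.9659); cell (6,5); t to first gridline: x 2.9364, y 0.5590 (then +3.8637 / +1.0353)
    (6,6) via y @ 0.5590  # hit
  → r_3 = 0.5590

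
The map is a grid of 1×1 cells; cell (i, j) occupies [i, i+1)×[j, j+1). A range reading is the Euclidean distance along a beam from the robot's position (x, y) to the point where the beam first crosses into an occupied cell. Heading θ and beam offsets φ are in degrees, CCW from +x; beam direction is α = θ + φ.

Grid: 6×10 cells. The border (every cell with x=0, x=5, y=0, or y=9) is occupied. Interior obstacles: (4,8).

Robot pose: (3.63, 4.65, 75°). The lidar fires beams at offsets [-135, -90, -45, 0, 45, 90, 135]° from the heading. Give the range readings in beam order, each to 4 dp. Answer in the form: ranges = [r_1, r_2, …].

ranges = [2.7400, 1.4183, 1.5819, 3.4682, 5.0229, 2.7228, 3.0369]

beam 1: φ=-135°, α=300°
  d=(0.5000,-0.8660)  start (3,4)  tX=0.7400 tY=0.7506  stride 1/|dx|=2.0000 1/|dy|=1.1547
    cross x-line → (4,4), t=0.7400
    cross y-line → (4,3), t=0.7506
    cross y-line → (4,2), t=1.9053
    cross x-line → (5,2), t=2.7400 (wall)
  → r_1 = 2.7400
beam 2: φ=-90°, α=345°
  d=(0.9659,-0.2588)  start (3,4)  tX=0.3831 tY=2.5114  stride 1/|dx|=1.0353 1/|dy|=3.8637
    cross x-line → (4,4), t=0.3831
    cross x-line → (5,4), t=1.4183 (wall)
  → r_2 = 1.4183
beam 3: φ=-45°, α=30°
  d=(0.8660,0.5000)  start (3,4)  tX=0.4272 tY=0.7000  stride 1/|dx|=1.1547 1/|dy|=2.0000
    cross x-line → (4,4), t=0.4272
    cross y-line → (4,5), t=0.7000
    cross x-line → (5,5), t=1.5819 (wall)
  → r_3 = 1.5819
beam 4: φ=0°, α=75°
  d=(0.2588,0.9659)  start (3,4)  tX=1.4296 tY=0.3623  stride 1/|dx|=3.8637 1/|dy|=1.0353
    cross y-line → (3,5), t=0.3623
    cross y-line → (3,6), t=1.3976
    cross x-line → (4,6), t=1.4296
    cross y-line → (4,7), t=2.4329
    cross y-line → (4,8), t=3.4682 (wall)
  → r_4 = 3.4682
beam 5: φ=45°, α=120°
  d=(-0.5000,0.8660)  start (3,4)  tX=1.2600 tY=0.4041  stride 1/|dx|=2.0000 1/|dy|=1.1547
    cross y-line → (3,5), t=0.4041
    cross x-line → (2,5), t=1.2600
    cross y-line → (2,6), t=1.5588
    cross y-line → (2,7), t=2.7135
    cross x-line → (1,7), t=3.2600
    cross y-line → (1,8), t=3.8682
    cross y-line → (1,9), t=5.0229 (wall)
  → r_5 = 5.0229
beam 6: φ=90°, α=165°
  d=(-0.9659,0.2588)  start (3,4)  tX=0.6522 tY=1.3523  stride 1/|dx|=1.0353 1/|dy|=3.8637
    cross x-line → (2,4), t=0.6522
    cross y-line → (2,5), t=1.3523
    cross x-line → (1,5), t=1.6875
    cross x-line → (0,5), t=2.7228 (wall)
  → r_6 = 2.7228
beam 7: φ=135°, α=210°
  d=(-0.8660,-0.5000)  start (3,4)  tX=0.7275 tY=1.3000  stride 1/|dx|=1.1547 1/|dy|=2.0000
    cross x-line → (2,4), t=0.7275
    cross y-line → (2,3), t=1.3000
    cross x-line → (1,3), t=1.8822
    cross x-line → (0,3), t=3.0369 (wall)
  → r_7 = 3.0369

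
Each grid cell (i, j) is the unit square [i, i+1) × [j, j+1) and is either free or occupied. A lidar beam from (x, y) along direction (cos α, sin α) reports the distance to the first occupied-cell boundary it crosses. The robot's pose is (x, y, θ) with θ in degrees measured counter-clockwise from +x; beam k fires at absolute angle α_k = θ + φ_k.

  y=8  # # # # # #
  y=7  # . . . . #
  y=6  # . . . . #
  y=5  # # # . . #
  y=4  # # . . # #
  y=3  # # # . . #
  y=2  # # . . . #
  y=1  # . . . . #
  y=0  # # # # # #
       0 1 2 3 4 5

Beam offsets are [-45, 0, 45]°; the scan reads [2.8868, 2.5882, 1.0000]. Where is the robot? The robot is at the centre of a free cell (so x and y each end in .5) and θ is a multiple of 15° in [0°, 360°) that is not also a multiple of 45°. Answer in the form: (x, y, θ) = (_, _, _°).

(x, y, θ) = (4.5, 3.5, 255°)

Candidates: 21 free-cell centres × 16 headings = 336 poses. Raycast each; keep the one whose scan matches to 4 dp.
  (2.5, 1.5, 210°): beam 1 = 1.5529 ≠ 2.8868 ✗
  (4.5, 1.5, 30°): beam 1 = 0.5176 ≠ 2.8868 ✗
  (2.5, 6.5, 300°): beam 1 = 0.5176 ≠ 2.8868 ✗
  (3.5, 3.5, 15°): beam 1 = 1.7321 ≠ 2.8868 ✗
  (1.5, 6.5, 30°): beam 1 = 3.6235 ≠ 2.8868 ✗
  …
  (4.5, 3.5, 255°): r_1=2.8868, r_2=2.5882, r_3=1.0000 — all match ✓
Only this pose fits every beam.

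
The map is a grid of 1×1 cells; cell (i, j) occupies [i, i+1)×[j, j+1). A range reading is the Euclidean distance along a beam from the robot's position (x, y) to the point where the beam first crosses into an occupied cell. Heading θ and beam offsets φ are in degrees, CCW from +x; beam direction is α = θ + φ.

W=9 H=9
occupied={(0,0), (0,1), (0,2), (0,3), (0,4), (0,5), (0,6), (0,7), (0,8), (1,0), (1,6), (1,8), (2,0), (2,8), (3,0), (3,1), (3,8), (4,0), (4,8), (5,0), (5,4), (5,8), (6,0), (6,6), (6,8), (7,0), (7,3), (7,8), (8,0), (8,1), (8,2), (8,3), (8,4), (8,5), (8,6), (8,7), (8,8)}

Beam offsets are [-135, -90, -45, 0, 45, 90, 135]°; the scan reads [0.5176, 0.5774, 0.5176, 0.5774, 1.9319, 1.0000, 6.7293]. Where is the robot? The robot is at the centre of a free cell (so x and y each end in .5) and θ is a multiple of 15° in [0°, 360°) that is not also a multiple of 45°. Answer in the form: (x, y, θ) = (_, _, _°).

The pose lattice has 44·16 = 704 candidates. Test each by forward raycasting.
  (2.5, 7.5, 30°): beam 1 = 5.7956 ≠ 0.5176 ✗
  (2.5, 1.5, 165°): beam 1 = 0.5774 ≠ 0.5176 ✗
  (1.5, 5.5, 150°): beam 1 = 4.6587 ≠ 0.5176 ✗
  (6.5, 1.5, 195°): beam 1 = 1.7321 ≠ 0.5176 ✗
  …
  (7.5, 7.5, 120°): r_1=0.5176, r_2=0.5774, r_3=0.5176, r_4=0.5774, r_5=1.9319, r_6=1.0000, r_7=6.7293 — all match ✓
Unique over the lattice → pose = (7.5, 7.5, 120°).

(x, y, θ) = (7.5, 7.5, 120°)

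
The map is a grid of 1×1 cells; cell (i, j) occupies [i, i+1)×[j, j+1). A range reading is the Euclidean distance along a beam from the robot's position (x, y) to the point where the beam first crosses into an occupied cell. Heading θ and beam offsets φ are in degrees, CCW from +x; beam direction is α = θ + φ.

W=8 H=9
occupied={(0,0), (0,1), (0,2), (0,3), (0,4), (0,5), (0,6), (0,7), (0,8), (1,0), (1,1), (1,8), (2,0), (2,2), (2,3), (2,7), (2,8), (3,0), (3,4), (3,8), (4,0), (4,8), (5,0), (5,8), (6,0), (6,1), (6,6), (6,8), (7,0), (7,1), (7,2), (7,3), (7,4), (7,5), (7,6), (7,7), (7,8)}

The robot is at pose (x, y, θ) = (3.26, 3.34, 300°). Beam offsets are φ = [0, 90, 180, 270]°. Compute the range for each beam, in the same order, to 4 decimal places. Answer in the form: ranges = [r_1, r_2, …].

beam 1: φ=0°, α=300°
  dir = (cos 300°, sin 300°) = (0.5000, -0.8660); from cell (3,3)
  next x-line at t=1.4800, next y-line at t=0.3926; Δt_x=2.0000, Δt_y=1.1547
    y: enter (3,2) at t=0.3926
    x: enter (4,2) at t=1.4800
    y: enter (4,1) at t=1.5473
    y: enter (4,0) at t=2.7020 ← occupied
  → r_1 = 2.7020
beam 2: φ=90°, α=30°
  dir = (cos 30°, sin 30°) = (0.8660, 0.5000); from cell (3,3)
  next x-line at t=0.8545, next y-line at t=1.3200; Δt_x=1.1547, Δt_y=2.0000
    x: enter (4,3) at t=0.8545
    y: enter (4,4) at t=1.3200
    x: enter (5,4) at t=2.0092
    x: enter (6,4) at t=3.1639
    y: enter (6,5) at t=3.3200
    x: enter (7,5) at t=4.3186 ← occupied
  → r_2 = 4.3186
beam 3: φ=180°, α=120°
  dir = (cos 120°, sin 120°) = (-0.5000, 0.8660); from cell (3,3)
  next x-line at t=0.5200, next y-line at t=0.7621; Δt_x=2.0000, Δt_y=1.1547
    x: enter (2,3) at t=0.5200 ← occupied
  → r_3 = 0.5200
beam 4: φ=270°, α=210°
  dir = (cos 210°, sin 210°) = (-0.8660, -0.5000); from cell (3,3)
  next x-line at t=0.3002, next y-line at t=0.6800; Δt_x=1.1547, Δt_y=2.0000
    x: enter (2,3) at t=0.3002 ← occupied
  → r_4 = 0.3002

ranges = [2.7020, 4.3186, 0.5200, 0.3002]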